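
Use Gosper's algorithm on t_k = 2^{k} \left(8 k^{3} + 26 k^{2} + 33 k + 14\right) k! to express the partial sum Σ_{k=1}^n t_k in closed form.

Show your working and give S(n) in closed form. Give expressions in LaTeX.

Ratio r(k) = 2*(8*k**4 + 58*k**3 + 159*k**2 + 190*k + 81)/(8*k**3 + 26*k**2 + 33*k + 14).
Take A(k)=2*k + 2, B(k)=1, C(k)=k**3 + 13*k**2/4 + 33*k/8 + 7/4.
f must satisfy (2*k + 2)·f(k+1) − (1)·f(k) = k**3 + 13*k**2/4 + 33*k/8 + 7/4.
deg f ≤ 2 (via 1,0,3).
Coefficient equations give f(k) = k*(4*k + 3)/8.
Certificate R = B(k−1)f/C = k*(4*k + 3)/(8*k**3 + 26*k**2 + 33*k + 14) gives s_k = 2**k*k*(4*k + 3)*factorial(k).
Verify: 2**k*(8*k**3 + 26*k**2 + 33*k + 14)*factorial(k) matches t_k.
Telescope: S(n) = s_(n+1) − s_(1) = 2**(n + 1)*(n + 1)*(4*n + 7)*factorial(n + 1) − (14) = 8*2**n*n**3*factorial(n) + 30*2**n*n**2*factorial(n) + 36*2**n*n*factorial(n) + 14*2**n*factorial(n) - 14.

S(n) = 8 \cdot 2^{n} n^{3} n! + 30 \cdot 2^{n} n^{2} n! + 36 \cdot 2^{n} n n! + 14 \cdot 2^{n} n! - 14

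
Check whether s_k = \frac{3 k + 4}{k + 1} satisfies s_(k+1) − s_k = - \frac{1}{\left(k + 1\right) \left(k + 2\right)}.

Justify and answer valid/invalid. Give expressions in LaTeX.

valid; difference matches t_k

s_(k+1) = (3*k + 7)/(k + 2)
s_(k+1) − s_k = -1/(k**2 + 3*k + 2)
(s_(k+1) − s_k) − t_k = 0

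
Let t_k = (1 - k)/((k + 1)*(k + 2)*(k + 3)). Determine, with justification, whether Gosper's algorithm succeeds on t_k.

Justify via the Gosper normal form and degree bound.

Step 1: r(k) = k*(k + 1)/((k - 1)*(k + 4)).
So A=k + 1 and B=k + 4, with C=k - 1.
Key eq: (k + 1)·f(k+1) = (k + 3)·f(k) + (k - 1).
d = 2 from the (1,1,1) case.
Match coefficients ⇒ f(k) = -k.
So s_k = (B(k−1)f/C)·t_k = (-k*(k + 3)/(k - 1))·t_k = k/((k + 1)*(k + 2)).
Δs = (1 - k)/(k**3 + 6*k**2 + 11*k + 6), as required.

Yes. s_k = k/((k + 1)*(k + 2)).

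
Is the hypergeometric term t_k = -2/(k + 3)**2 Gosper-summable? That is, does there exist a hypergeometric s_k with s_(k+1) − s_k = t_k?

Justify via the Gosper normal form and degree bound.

No — t_k has no hypergeometric antidifference.

Compute t_(k+1)/t_k: get (k + 3)**2/(k + 4)**2.
Take A(k)=k**2 + 6*k + 9, B(k)=k**2 + 8*k + 16, C(k)=1.
Solve (k**2 + 6*k + 9)·f(k+1) − (k**2 + 6*k + 9)·f(k) = 1.
deg f ≤ 0 (via 2,2,0).
Put f(k) = c0: A·f(k+1) − B(k−1)·f(k) − C = -1; need -1 = 0 — inconsistent ⇒ no f, not summable.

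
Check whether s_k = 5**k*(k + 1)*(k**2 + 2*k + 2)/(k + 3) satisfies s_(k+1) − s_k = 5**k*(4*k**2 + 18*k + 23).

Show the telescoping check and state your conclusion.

Invalid: residual 5**k*(-8*k**3 - 58*k**2 - 150*k - 134)/(k**2 + 7*k + 12) ≠ 0.

s_(k+1) = 5**(k + 1)*(k + 2)*(2*k + (k + 1)**2 + 4)/(k + 4)
s_(k+1) − s_k = 5**k*(4*k**4 + 38*k**3 + 139*k**2 + 227*k + 142)/(k**2 + 7*k + 12)
(s_(k+1) − s_k) − t_k = 5**k*(-8*k**3 - 58*k**2 - 150*k - 134)/(k**2 + 7*k + 12)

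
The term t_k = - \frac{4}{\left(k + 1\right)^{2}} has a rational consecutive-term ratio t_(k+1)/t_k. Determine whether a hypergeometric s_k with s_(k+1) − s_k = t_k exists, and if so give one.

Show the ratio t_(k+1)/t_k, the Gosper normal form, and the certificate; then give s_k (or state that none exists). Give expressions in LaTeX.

not Gosper-summable; s_k does not exist

t_(k+1)/t_k = (k + 1)**2/(k + 2)**2.
A = k**2 + 2*k + 1, B = k**2 + 4*k + 4, C = 1.
Key eq: (k**2 + 2*k + 1)·f(k+1) = (k**2 + 2*k + 1)·f(k) + (1).
From deg A=2, deg B=2, deg C=0: d=0.
Write f(k) = c0. Then LHS − RHS = -1, requiring -1 = 0: contradictory. No certificate.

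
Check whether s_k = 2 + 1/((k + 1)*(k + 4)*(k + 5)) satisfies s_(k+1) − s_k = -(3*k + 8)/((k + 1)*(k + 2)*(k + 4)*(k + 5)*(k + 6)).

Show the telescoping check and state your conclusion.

Valid — Δs_k = t_k.

s_(k+1) = 2 + 1/((k + 2)*(k + 5)*(k + 6))
s_(k+1) − s_k = ((k + 1)*(k + 4) - (k + 2)*(k + 6))/((k + 1)*(k + 2)*(k + 4)*(k + 5)*(k + 6))
(s_(k+1) − s_k) − t_k = 0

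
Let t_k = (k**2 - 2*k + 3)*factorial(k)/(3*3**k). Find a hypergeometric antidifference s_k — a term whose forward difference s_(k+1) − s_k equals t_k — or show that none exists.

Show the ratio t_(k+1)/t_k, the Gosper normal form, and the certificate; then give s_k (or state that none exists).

s_k = (k - 1)*factorial(k)/3**k

r(k) = (k**3 + k**2 + 2*k + 2)/(3*(k**2 - 2*k + 3)) after simplifying.
Gosper form: A/B · C(k+1)/C(k) with A=k/3 + 1/3, B=1, C=k**2 - 2*k + 3.
Solve (k/3 + 1/3)·f(k+1) − (1)·f(k) = k**2 - 2*k + 3.
Bound: deg f ≤ 1.
Solving with deg f ≤ 1: f(k) = 3*(k - 1).
Certificate R = B(k−1)f/C = 3*(k - 1)/(k**2 - 2*k + 3) gives s_k = (k - 1)*factorial(k)/3**k.
Check: Δs_k = (k**2 - 2*k + 3)*factorial(k)/(3*3**k). ✓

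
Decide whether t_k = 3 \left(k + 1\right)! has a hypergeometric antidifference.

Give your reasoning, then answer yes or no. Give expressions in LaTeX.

r(k) = k + 2 after simplifying.
Gosper form: A/B · C(k+1)/C(k) with A=k + 2, B=1, C=1.
Key eq: (k + 2)·f(k+1) = (1)·f(k) + (1).
Bound: deg f ≤ -1.
Bound -1 < 0, so the key equation has no polynomial solution.

No; the degree bound rules out any f.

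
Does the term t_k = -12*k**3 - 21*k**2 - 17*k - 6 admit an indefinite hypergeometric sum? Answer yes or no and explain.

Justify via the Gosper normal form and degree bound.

Yes. s_k = k*(-3*k**3 - k**2 - k - 1).

Step 1: r(k) = (12*k**3 + 57*k**2 + 95*k + 56)/(12*k**3 + 21*k**2 + 17*k + 6).
So A=1 and B=1, with C=k**3 + 7*k**2/4 + 17*k/12 + 1/2.
f must satisfy (1)·f(k+1) − (1)·f(k) = k**3 + 7*k**2/4 + 17*k/12 + 1/2.
Degrees (0,0,3) ⇒ d ≤ 4.
Solving with deg f ≤ 4: f(k) = k*(3*k**3 + k**2 + k + 1)/12.
Get s_k = R·t_k = k*(-3*k**3 - k**2 - k - 1) with R(k) = B(k−1)f(k)/C(k) = k*(3*k**3 + k**2 + k + 1)/((4*k + 3)*(3*k**2 + 3*k + 2)).
s_(k+1) − s_k = -12*k**3 - 21*k**2 - 17*k - 6 = t_k.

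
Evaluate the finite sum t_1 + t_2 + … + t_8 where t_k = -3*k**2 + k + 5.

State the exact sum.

Σ = -536

r(k) = (k - 3*(k + 1)**2 + 6)/(-3*k**2 + k + 5) after simplifying.
Take A(k)=1, B(k)=1, C(k)=k**2 - k/3 - 5/3.
Solve (1)·f(k+1) − (1)·f(k) = k**2 - k/3 - 5/3.
d = 3 from the (0,0,2) case.
Match coefficients ⇒ f(k) = k*(k**2 - 2*k - 4)/3.
Get s_k = R·t_k = k*(-k**2 + 2*k + 4) with R(k) = B(k−1)f(k)/C(k) = k*(k**2 - 2*k - 4)/(3*k**2 - k - 5).
Δs = -3*k**2 + k + 5, as required.
Sum = s_(9) − s_(1); s_(9) = -531, s_(1) = 5 ⇒ -536.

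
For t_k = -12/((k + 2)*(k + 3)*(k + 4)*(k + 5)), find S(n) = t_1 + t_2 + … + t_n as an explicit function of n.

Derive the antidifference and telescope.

S(n) = n*(-n**2 - 12*n - 47)/(15*(n**3 + 12*n**2 + 47*n + 60))

Compute t_(k+1)/t_k: get (k + 2)/(k + 6).
So A=k + 2 and B=k + 6, with C=1.
Solve (k + 2)·f(k+1) − (k + 5)·f(k) = 1.
deg f ≤ 3 (via 1,1,0).
Solve for f: f(k) = k*(k**2 + 9*k + 26)/72 (degree 3 ≤ 3).
Then R = B(k−1)f/C = k*(k + 5)*(k**2 + 9*k + 26)/72, so s_k = R(k)·t_k = k*(-k**2 - 9*k - 26)/(6*(k + 2)*(k + 3)*(k + 4)).
Check: Δs_k = -12/(k**4 + 14*k**3 + 71*k**2 + 154*k + 120). ✓
s_(n+1) = (-n**3 - 12*n**2 - 47*n - 36)/(6*(n**3 + 12*n**2 + 47*n + 60)) and s_(1) = -1/10, so S(n) = n*(-n**2 - 12*n - 47)/(15*(n**3 + 12*n**2 + 47*n + 60)).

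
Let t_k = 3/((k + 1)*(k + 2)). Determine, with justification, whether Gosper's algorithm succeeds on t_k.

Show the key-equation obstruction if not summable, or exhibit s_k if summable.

r(k) = (k + 1)/(k + 3) after simplifying.
A = k + 1, B = k + 3, C = 1.
f must satisfy (k + 1)·f(k+1) − (k + 2)·f(k) = 1.
deg f ≤ 1 (via 1,1,0).
A polynomial solution: f(k) = k.
R(k) = B(k−1)·f(k)/C(k) = k*(k + 2); s_k = R·t_k = 3*k/(k + 1).
s_(k+1) − s_k = 3/(k**2 + 3*k + 2) = t_k.

Yes. s_k = 3*k/(k + 1).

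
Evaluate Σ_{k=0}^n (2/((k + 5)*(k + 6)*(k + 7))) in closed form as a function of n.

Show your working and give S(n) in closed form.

Compute t_(k+1)/t_k: get (k + 5)/(k + 8).
So A=k + 5 and B=k + 8, with C=1.
Solve (k + 5)·f(k+1) − (k + 7)·f(k) = 1.
d = 2 from the (1,1,0) case.
Coefficient equations give f(k) = k*(k + 11)/60.
Certificate R = B(k−1)f/C = k*(k + 7)*(k + 11)/60 gives s_k = k*(k + 11)/(30*(k + 5)*(k + 6)).
s_(k+1) − s_k = 2/(k**3 + 18*k**2 + 107*k + 210) = t_k.
s_(n+1) = (n**2 + 13*n + 12)/(30*(n**2 + 13*n + 42)) and s_(0) = 0, so S(n) = (n**2 + 13*n + 12)/(30*(n**2 + 13*n + 42)).

S(n) = (n**2 + 13*n + 12)/(30*(n**2 + 13*n + 42))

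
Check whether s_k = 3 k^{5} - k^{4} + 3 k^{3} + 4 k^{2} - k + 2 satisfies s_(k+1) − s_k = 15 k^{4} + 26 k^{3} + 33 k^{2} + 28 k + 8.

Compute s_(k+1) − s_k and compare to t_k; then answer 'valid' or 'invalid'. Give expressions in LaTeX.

s_(k+1) = 3*k**5 + 14*k**4 + 29*k**3 + 37*k**2 + 27*k + 10
s_(k+1) − s_k = 15*k**4 + 26*k**3 + 33*k**2 + 28*k + 8
(s_(k+1) − s_k) − t_k = 0

valid (s_(k+1) − s_k reduces to t_k)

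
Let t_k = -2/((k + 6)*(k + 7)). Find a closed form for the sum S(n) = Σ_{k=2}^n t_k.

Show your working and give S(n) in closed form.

S(n) = (1 - n)/(4*(n + 7))

Ratio r(k) = (k + 6)/(k + 8).
Take A(k)=k + 6, B(k)=k + 8, C(k)=1.
Need (k + 6)·f(k+1) − (k + 7)·f(k) = 1.
Bound: deg f ≤ 1.
Coefficient equations give f(k) = k/6.
Get s_k = R·t_k = -k/(3*k + 18) with R(k) = B(k−1)f(k)/C(k) = k*(k + 7)/6.
Δs = -2/(k**2 + 13*k + 42), as required.
Telescope: S(n) = s_(n+1) − s_(2) = (-n - 1)/(3*(n + 7)) − (-1/12) = (1 - n)/(4*(n + 7)).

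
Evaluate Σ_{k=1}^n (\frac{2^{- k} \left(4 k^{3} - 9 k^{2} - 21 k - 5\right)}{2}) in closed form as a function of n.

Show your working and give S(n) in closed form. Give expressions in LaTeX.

t_(k+1)/t_k = (4*k**3 + 3*k**2 - 27*k - 31)/(2*(4*k**3 - 9*k**2 - 21*k - 5)).
A = 1/2, B = 1, C = k**3 - 9*k**2/4 - 21*k/4 - 5/4.
Solve (1/2)·f(k+1) − (1)·f(k) = k**3 - 9*k**2/4 - 21*k/4 - 5/4.
Degrees (0,0,3) ⇒ d ≤ 3.
Solving with deg f ≤ 3: f(k) = -(4*k**3 + 3*k**2 - 3*k - 1)/2.
So s_k = (B(k−1)f/C)·t_k = (-2*(4*k**3 + 3*k**2 - 3*k - 1)/(4*k**3 - 9*k**2 - 21*k - 5))·t_k = (-4*k**3 - 3*k**2 + 3*k + 1)/2**k.
Δs = (4*k**3 - 9*k**2 - 21*k - 5)/(2*2**k), as required.
Σ_(k=1)^n t_k = s_(n+1) − s_(1) = (2**(-n - 1)*(-4*n**3 - 15*n**2 - 15*n - 3)) − (-3/2), i.e. 2**(-n - 1)*(3*2**n - 4*n**3 - 15*n**2 - 15*n - 3).

S(n) = 2^{- n - 1} \left(3 \cdot 2^{n} - 4 n^{3} - 15 n^{2} - 15 n - 3\right)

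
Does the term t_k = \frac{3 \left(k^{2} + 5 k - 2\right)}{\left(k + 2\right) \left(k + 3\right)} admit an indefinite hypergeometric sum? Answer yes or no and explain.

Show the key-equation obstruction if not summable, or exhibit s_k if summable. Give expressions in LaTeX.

Ratio r(k) = (k + 2)*(5*k + (k + 1)**2 + 3)/((k + 4)*(k**2 + 5*k - 2)).
Take A(k)=k + 2, B(k)=k + 4, C(k)=k**2 + 5*k - 2.
f must satisfy (k + 2)·f(k+1) − (k + 3)·f(k) = k**2 + 5*k - 2.
From deg A=1, deg B=1, deg C=2: d=2.
Match coefficients ⇒ f(k) = k*(k - 2).
R(k) = B(k−1)·f(k)/C(k) = k*(k - 2)*(k + 3)/(k**2 + 5*k - 2); s_k = R·t_k = 3*k*(k - 2)/(k + 2).
Verify: 3*(k**2 + 5*k - 2)/(k**2 + 5*k + 6) matches t_k.

Yes. s_k = \frac{3 k \left(k - 2\right)}{k + 2}.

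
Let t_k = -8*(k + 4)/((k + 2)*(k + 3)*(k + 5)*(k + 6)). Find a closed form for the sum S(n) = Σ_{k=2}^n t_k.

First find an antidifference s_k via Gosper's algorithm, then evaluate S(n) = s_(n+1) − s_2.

t_(k+1)/t_k = (k + 2)*(k + 5)**2/((k + 4)**2*(k + 7)).
A = k + 2, B = k + 7, C = k**2 + 8*k + 16.
f must satisfy (k + 2)·f(k+1) − (k + 6)·f(k) = k**2 + 8*k + 16.
deg f ≤ 4 (via 1,1,2).
A polynomial solution: f(k) = k*(k + 3)*(k + 4)*(k + 7)/20.
Then R = B(k−1)f/C = k*(k + 3)*(k + 6)*(k + 7)/(20*(k + 4)), so s_k = R(k)·t_k = 2*k*(-k - 7)/(5*(k**2 + 7*k + 10)).
Check: Δs_k = 8*(-k - 4)/(k**4 + 16*k**3 + 91*k**2 + 216*k + 180). ✓
s_(n+1) = 2*(-n**2 - 9*n - 8)/(5*(n**2 + 9*n + 18)) and s_(2) = -9/35, so S(n) = (-n**2 - 9*n + 10)/(7*(n**2 + 9*n + 18)).

S(n) = (-n**2 - 9*n + 10)/(7*(n**2 + 9*n + 18))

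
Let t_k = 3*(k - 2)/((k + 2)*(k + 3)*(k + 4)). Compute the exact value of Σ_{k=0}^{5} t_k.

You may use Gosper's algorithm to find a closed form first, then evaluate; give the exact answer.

Σ = -1/4

The ratio is (k - 1)*(k + 2)/((k - 2)*(k + 5)).
Normal form (A,B,C) = (k + 2, k + 5, k - 2).
Key eq: (k + 2)·f(k+1) = (k + 4)·f(k) + (k - 2).
Degrees (1,1,1) ⇒ d ≤ 2.
Solve for f: f(k) = -k (degree 1 ≤ 2).
So s_k = (B(k−1)f/C)·t_k = (-k*(k + 4)/(k - 2))·t_k = -3*k/((k + 2)*(k + 3)).
s_(k+1) − s_k = 3*(k - 2)/(k**3 + 9*k**2 + 26*k + 24) = t_k.
Evaluate s at k=6 and k=0: -1/4 and 0; difference -1/4.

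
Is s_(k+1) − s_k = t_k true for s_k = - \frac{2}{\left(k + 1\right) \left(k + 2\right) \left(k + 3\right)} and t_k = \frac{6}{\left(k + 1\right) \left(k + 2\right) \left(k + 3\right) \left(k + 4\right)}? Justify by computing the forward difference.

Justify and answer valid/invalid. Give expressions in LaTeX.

valid (s_(k+1) − s_k reduces to t_k)

s_(k+1) = -2/((k + 2)*(k + 3)*(k + 4))
s_(k+1) − s_k = 6/((k + 1)*(k + 2)*(k + 3)*(k + 4))
(s_(k+1) − s_k) − t_k = 0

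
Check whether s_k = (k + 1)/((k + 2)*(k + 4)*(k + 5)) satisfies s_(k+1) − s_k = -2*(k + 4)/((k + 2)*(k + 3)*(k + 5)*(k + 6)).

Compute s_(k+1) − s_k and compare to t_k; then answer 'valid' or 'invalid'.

Invalid: residual 3*(3*k + 10)/(k**5 + 20*k**4 + 155*k**3 + 580*k**2 + 1044*k + 720) ≠ 0.

s_(k+1) = (k + 2)/((k + 3)*(k + 5)*(k + 6))
s_(k+1) − s_k = (-2*k**2 - 7*k - 2)/(k**5 + 20*k**4 + 155*k**3 + 580*k**2 + 1044*k + 720)
(s_(k+1) − s_k) − t_k = 3*(3*k + 10)/(k**5 + 20*k**4 + 155*k**3 + 580*k**2 + 1044*k + 720)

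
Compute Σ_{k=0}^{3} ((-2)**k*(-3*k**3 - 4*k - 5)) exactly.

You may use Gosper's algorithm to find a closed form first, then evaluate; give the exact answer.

Σ = 655

r(k) = 2*(-4*k - 3*(k + 1)**3 - 9)/(3*k**3 + 4*k + 5) after simplifying.
Gosper form: A/B · C(k+1)/C(k) with A=-2, B=1, C=k**3 + 4*k/3 + 5/3.
Need (-2)·f(k+1) − (1)·f(k) = k**3 + 4*k/3 + 5/3.
Degrees (0,0,3) ⇒ d ≤ 3.
Match coefficients ⇒ f(k) = -(k**3 - 2*k**2 + 2*k + 1)/3.
So s_k = (B(k−1)f/C)·t_k = (-(k**3 - 2*k**2 + 2*k + 1)/(3*k**3 + 4*k + 5))·t_k = (-2)**k*(k**3 - 2*k**2 + 2*k + 1).
s_(k+1) − s_k = (-2)**k*(-3*k**3 - 4*k - 5) = t_k.
Evaluate s at k=4 and k=0: 656 and 1; difference 655.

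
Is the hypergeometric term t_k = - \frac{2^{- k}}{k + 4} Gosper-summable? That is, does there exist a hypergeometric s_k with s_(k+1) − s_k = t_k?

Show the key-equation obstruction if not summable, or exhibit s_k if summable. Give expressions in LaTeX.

No — key equation has no polynomial f.

Ratio r(k) = (k + 4)/(2*(k + 5)).
So A=k/2 + 2 and B=k + 5, with C=1.
Set up (k/2 + 2)·f(k+1) − (k + 4)·f(k) − (1) = 0.
d = -1 from the (1,1,0) case.
deg f ≤ -1 is impossible — no certificate.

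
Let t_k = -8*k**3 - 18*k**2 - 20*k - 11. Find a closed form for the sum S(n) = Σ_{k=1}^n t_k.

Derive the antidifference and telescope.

S(n) = n*(-2*n**3 - 10*n**2 - 21*n - 24)

r(k) = (8*k**3 + 42*k**2 + 80*k + 57)/(8*k**3 + 18*k**2 + 20*k + 11) after simplifying.
Factor: A=1; B=1; C=k**3 + 9*k**2/4 + 5*k/2 + 11/8.
Key eq: (1)·f(k+1) = (1)·f(k) + (k**3 + 9*k**2/4 + 5*k/2 + 11/8).
From deg A=0, deg B=0, deg C=3: d=4.
A polynomial solution: f(k) = k*(2*k**3 + 2*k**2 + 3*k + 4)/8.
Certificate R = B(k−1)f/C = k*(2*k**3 + 2*k**2 + 3*k + 4)/(8*k**3 + 18*k**2 + 20*k + 11) gives s_k = k*(-2*k**3 - 2*k**2 - 3*k - 4).
Δs = -8*k**3 - 18*k**2 - 20*k - 11, as required.
Σ_(k=1)^n t_k = s_(n+1) − s_(1) = (-2*n**4 - 10*n**3 - 21*n**2 - 24*n - 11) − (-11), i.e. n*(-2*n**3 - 10*n**2 - 21*n - 24).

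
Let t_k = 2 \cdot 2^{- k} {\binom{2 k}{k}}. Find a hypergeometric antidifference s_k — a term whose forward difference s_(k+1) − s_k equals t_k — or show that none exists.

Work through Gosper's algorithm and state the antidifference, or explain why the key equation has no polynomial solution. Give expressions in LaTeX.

Ratio r(k) = (2*k + 1)/(k + 1).
Normal form (A,B,C) = (2*k + 1, k + 1, 1).
Solve (2*k + 1)·f(k+1) − (k)·f(k) = 1.
deg f ≤ -1 (via 1,1,0).
Negative degree bound (-1): no f exists, t_k not Gosper-summable.

no hypergeometric antidifference exists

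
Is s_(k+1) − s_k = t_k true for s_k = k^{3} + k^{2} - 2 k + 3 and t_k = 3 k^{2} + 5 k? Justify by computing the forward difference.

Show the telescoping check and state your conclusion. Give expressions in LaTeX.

s_(k+1) = k**3 + 4*k**2 + 3*k + 3
s_(k+1) − s_k = k*(3*k + 5)
(s_(k+1) − s_k) − t_k = 0

Valid — Δs_k = t_k.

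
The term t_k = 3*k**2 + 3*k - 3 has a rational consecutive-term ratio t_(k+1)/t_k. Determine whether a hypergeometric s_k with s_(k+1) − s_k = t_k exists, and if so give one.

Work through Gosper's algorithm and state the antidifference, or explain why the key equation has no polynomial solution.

s_k = k*(k**2 - 4)

t_(k+1)/t_k = (k + (k + 1)**2)/(k**2 + k - 1).
A = 1, B = 1, C = k**2 + k - 1.
Set up (1)·f(k+1) − (1)·f(k) − (k**2 + k - 1) = 0.
deg f ≤ 3 (via 0,0,2).
Match coefficients ⇒ f(k) = k*(k - 2)*(k + 2)/3.
Then R = B(k−1)f/C = k*(k - 2)*(k + 2)/(3*(k**2 + k - 1)), so s_k = R(k)·t_k = k*(k**2 - 4).
Verify: 3*k**2 + 3*k - 3 matches t_k.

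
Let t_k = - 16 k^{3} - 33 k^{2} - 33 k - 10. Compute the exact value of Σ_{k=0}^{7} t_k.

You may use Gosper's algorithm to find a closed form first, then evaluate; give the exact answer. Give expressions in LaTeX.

Σ = -18168

The ratio is (16*k**3 + 81*k**2 + 147*k + 92)/(16*k**3 + 33*k**2 + 33*k + 10).
Take A(k)=1, B(k)=1, C(k)=k**3 + 33*k**2/16 + 33*k/16 + 5/8.
Key eq: (1)·f(k+1) = (1)·f(k) + (k**3 + 33*k**2/16 + 33*k/16 + 5/8).
Bound: deg f ≤ 4.
A polynomial solution: f(k) = k*(4*k**3 + 3*k**2 + 4*k - 1)/16.
Certificate R = B(k−1)f/C = k*(4*k**3 + 3*k**2 + 4*k - 1)/(16*k**3 + 33*k**2 + 33*k + 10) gives s_k = k*(-4*k**3 - 3*k**2 - 4*k + 1).
Δs = -16*k**3 - 33*k**2 - 33*k - 10, as required.
Σ_(k=0)^(7) t_k = s_(8) − s_(0) = -18168 − (0) = -18168.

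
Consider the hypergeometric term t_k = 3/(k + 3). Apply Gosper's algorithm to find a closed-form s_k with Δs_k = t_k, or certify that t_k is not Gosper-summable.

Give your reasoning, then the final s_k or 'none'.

no hypergeometric antidifference exists

Compute t_(k+1)/t_k: get (k + 3)/(k + 4).
A = k + 3, B = k + 4, C = 1.
Set up (k + 3)·f(k+1) − (k + 3)·f(k) − (1) = 0.
deg f ≤ 0 (via 1,1,0).
Write f(k) = c0. Then LHS − RHS = -1, requiring -1 = 0: contradictory. No certificate.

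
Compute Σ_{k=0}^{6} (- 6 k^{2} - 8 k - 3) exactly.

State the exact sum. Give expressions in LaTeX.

Σ = -735

t_(k+1)/t_k = (6*k**2 + 20*k + 17)/(6*k**2 + 8*k + 3).
Gosper form: A/B · C(k+1)/C(k) with A=1, B=1, C=k**2 + 4*k/3 + 1/2.
f must satisfy (1)·f(k+1) − (1)·f(k) = k**2 + 4*k/3 + 1/2.
d = 3 from the (0,0,2) case.
Solving with deg f ≤ 3: f(k) = k**2*(2*k + 1)/6.
Certificate R = B(k−1)f/C = k**2*(2*k + 1)/(6*k**2 + 8*k + 3) gives s_k = k**2*(-2*k - 1).
Check: Δs_k = -6*k**2 - 8*k - 3. ✓
Sum = s_(7) − s_(0); s_(7) = -735, s_(0) = 0 ⇒ -735.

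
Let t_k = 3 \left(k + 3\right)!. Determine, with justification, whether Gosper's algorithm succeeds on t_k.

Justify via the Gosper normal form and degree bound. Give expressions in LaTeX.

No; the degree bound rules out any f.

The ratio is k + 4.
Normal form (A,B,C) = (k + 4, 1, 1).
f must satisfy (k + 4)·f(k+1) − (1)·f(k) = 1.
deg f ≤ -1 (via 1,0,0).
d = -1 < 0 ⇒ no nonzero polynomial f; not summable.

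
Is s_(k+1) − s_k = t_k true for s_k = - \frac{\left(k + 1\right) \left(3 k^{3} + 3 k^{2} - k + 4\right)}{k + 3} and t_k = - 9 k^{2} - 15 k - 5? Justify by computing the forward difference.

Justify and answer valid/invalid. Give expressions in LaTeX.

s_(k+1) = -(k + 2)*(-k + 3*(k + 1)**3 + 3*(k + 1)**2 + 3)/(k + 4)
s_(k+1) − s_k = (-9*k**4 - 66*k**3 - 140*k**2 - 113*k - 38)/(k**2 + 7*k + 12)
(s_(k+1) − s_k) − t_k = 2*(6*k**3 + 39*k**2 + 51*k + 11)/(k**2 + 7*k + 12)

Invalid: residual \frac{2 \left(6 k^{3} + 39 k^{2} + 51 k + 11\right)}{k^{2} + 7 k + 12} ≠ 0.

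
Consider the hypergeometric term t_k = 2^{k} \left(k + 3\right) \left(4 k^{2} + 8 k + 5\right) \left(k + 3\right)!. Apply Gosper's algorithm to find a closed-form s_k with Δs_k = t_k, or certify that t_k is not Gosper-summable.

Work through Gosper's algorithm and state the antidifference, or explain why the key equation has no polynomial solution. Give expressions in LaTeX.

s_k = 2^{k} \left(2 k^{2} - k + 1\right) \left(k + 3\right)!

Compute t_(k+1)/t_k: get (k + 4)**2*(16*k + 8*(k + 1)**2 + 26)/((k + 3)*(4*k**2 + 8*k + 5)).
So A=2*k + 8 and B=1, with C=k**3 + 5*k**2 + 29*k/4 + 15/4.
Set up (2*k + 8)·f(k+1) − (1)·f(k) − (k**3 + 5*k**2 + 29*k/4 + 15/4) = 0.
From deg A=1, deg B=0, deg C=3: d=2.
Match coefficients ⇒ f(k) = (2*k**2 - k + 1)/4.
Then R = B(k−1)f/C = (2*k**2 - k + 1)/((k + 3)*(4*k**2 + 8*k + 5)), so s_k = R(k)·t_k = 2**k*(2*k**2 - k + 1)*factorial(k + 3).
Check: Δs_k = 2**k*(k + 3)*(4*k**2 + 8*k + 5)*factorial(k + 3). ✓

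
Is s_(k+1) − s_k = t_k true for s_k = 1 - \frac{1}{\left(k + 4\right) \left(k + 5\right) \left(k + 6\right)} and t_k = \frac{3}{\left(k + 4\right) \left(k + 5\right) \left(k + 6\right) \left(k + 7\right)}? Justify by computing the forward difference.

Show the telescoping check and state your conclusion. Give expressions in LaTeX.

s_(k+1) = 1 - 1/((k + 5)*(k + 6)*(k + 7))
s_(k+1) − s_k = 3/((k + 4)*(k + 5)*(k + 6)*(k + 7))
(s_(k+1) − s_k) − t_k = 0

valid (s_(k+1) − s_k reduces to t_k)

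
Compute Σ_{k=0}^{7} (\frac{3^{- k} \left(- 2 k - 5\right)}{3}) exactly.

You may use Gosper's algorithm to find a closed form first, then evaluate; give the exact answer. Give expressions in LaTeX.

t_(k+1)/t_k = (2*k + 7)/(3*(2*k + 5)).
Factor: A=1/3; B=1; C=k + 5/2.
Need (1/3)·f(k+1) − (1)·f(k) = k + 5/2.
Degrees (0,0,1) ⇒ d ≤ 1.
Coefficient equations give f(k) = -3*(k + 3)/2.
So s_k = (B(k−1)f/C)·t_k = (-3*(k + 3)/(2*k + 5))·t_k = (k + 3)/3**k.
Check: Δs_k = (-2*k - 5)/(3*3**k). ✓
Evaluate s at k=8 and k=0: 11/6561 and 3; difference -19672/6561.

Σ = -19672/6561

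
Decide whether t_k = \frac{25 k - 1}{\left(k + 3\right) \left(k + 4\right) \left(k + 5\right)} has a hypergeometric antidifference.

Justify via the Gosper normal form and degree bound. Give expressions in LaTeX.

Yes. s_k = \frac{k \left(37 k - 41\right)}{12 \left(k + 3\right) \left(k + 4\right)}.

Ratio r(k) = (k + 3)*(25*k + 24)/((k + 6)*(25*k - 1)).
Factor: A=k + 3; B=k + 6; C=k - 1/25.
Key eq: (k + 3)·f(k+1) = (k + 5)·f(k) + (k - 1/25).
deg f ≤ 2 (via 1,1,1).
Coefficient equations give f(k) = k*(37*k - 41)/300.
So s_k = (B(k−1)f/C)·t_k = (k*(k + 5)*(37*k - 41)/(12*(25*k - 1)))·t_k = k*(37*k - 41)/(12*(k + 3)*(k + 4)).
Verify: (25*k - 1)/(k**3 + 12*k**2 + 47*k + 60) matches t_k.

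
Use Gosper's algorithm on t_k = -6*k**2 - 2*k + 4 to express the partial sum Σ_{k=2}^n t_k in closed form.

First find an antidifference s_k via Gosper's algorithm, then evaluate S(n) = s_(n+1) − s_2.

S(n) = -2*n**3 - 4*n**2 + 2*n + 4

Step 1: r(k) = (k + 3*(k + 1)**2 - 1)/(3*k**2 + k - 2).
A = 1, B = 1, C = k**2 + k/3 - 2/3.
Key eq: (1)·f(k+1) = (1)·f(k) + (k**2 + k/3 - 2/3).
d = 3 from the (0,0,2) case.
Solving with deg f ≤ 3: f(k) = k*(k - 2)*(k + 1)/3.
Get s_k = R·t_k = 2*k*(-k**2 + k + 2) with R(k) = B(k−1)f(k)/C(k) = k*(k - 2)/(3*k - 2).
Verify: -6*k**2 - 2*k + 4 matches t_k.
Σ_(k=2)^n t_k = s_(n+1) − s_(2) = (-2*n**3 - 4*n**2 + 2*n + 4) − (0), i.e. -2*n**3 - 4*n**2 + 2*n + 4.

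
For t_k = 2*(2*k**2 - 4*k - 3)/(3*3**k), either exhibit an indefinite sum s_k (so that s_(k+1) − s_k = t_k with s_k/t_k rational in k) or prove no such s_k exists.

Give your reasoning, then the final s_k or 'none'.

Compute t_(k+1)/t_k: get (2*k**2 - 5)/(3*(2*k**2 - 4*k - 3)).
So A=1/3 and B=1, with C=k**2 - 2*k - 3/2.
f must satisfy (1/3)·f(k+1) − (1)·f(k) = k**2 - 2*k - 3/2.
d = 2 from the (0,0,2) case.
Coefficient equations give f(k) = -3*(2*k**2 - 2*k - 3)/4.
Get s_k = R·t_k = (-2*k**2 + 2*k + 3)/3**k with R(k) = B(k−1)f(k)/C(k) = -3*(2*k**2 - 2*k - 3)/(2*(2*k**2 - 4*k - 3)).
Δs = 2*(2*k**2 - 4*k - 3)/(3*3**k), as required.

s_k = (-2*k**2 + 2*k + 3)/3**k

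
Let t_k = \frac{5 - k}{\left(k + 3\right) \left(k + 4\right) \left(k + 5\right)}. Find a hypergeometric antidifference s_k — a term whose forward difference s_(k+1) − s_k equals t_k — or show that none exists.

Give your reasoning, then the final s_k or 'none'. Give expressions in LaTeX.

t_(k+1)/t_k = (k - 4)*(k + 3)/((k - 5)*(k + 6)).
Gosper form: A/B · C(k+1)/C(k) with A=k + 3, B=k + 6, C=k - 5.
Solve (k + 3)·f(k+1) − (k + 5)·f(k) = k - 5.
deg f ≤ 2 (via 1,1,1).
Solve for f: f(k) = -k*(k + 19)/12 (degree 2 ≤ 2).
Certificate R = B(k−1)f/C = -k*(k + 5)*(k + 19)/(12*(k - 5)) gives s_k = k*(k + 19)/(12*(k + 3)*(k + 4)).
Verify: (5 - k)/(k**3 + 12*k**2 + 47*k + 60) matches t_k.

s_k = \frac{k \left(k + 19\right)}{12 \left(k + 3\right) \left(k + 4\right)}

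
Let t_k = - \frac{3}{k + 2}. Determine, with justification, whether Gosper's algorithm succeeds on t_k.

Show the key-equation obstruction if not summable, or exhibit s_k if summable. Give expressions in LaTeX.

No; the coefficient equations for f are inconsistent.

Step 1: r(k) = (k + 2)/(k + 3).
Take A(k)=k + 2, B(k)=k + 3, C(k)=1.
Key eq: (k + 2)·f(k+1) = (k + 2)·f(k) + (1).
Bound: deg f ≤ 0.
f = c0 ⇒ A·f(k+1) − B(k−1)·f(k) − C = -1. The system {-1 = 0} is inconsistent; no antidifference.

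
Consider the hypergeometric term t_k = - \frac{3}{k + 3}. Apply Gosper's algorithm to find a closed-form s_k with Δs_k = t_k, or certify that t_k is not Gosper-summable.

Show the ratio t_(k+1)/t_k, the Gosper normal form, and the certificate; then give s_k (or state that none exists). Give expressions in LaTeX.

The ratio is (k + 3)/(k + 4).
A = k + 3, B = k + 4, C = 1.
f must satisfy (k + 3)·f(k+1) − (k + 3)·f(k) = 1.
d = 0 from the (1,1,0) case.
Generic f = c0 gives residual -1; -1 = 0 cannot hold, so t_k is not Gosper-summable.

none — t_k is not Gosper-summable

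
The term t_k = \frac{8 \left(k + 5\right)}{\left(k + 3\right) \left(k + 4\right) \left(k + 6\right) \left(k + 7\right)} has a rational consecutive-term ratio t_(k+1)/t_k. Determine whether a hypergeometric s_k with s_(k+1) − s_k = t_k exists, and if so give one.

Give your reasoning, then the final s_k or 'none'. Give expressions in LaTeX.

t_(k+1)/t_k = (k + 3)*(k + 6)**2/((k + 5)**2*(k + 8)).
Gosper form: A/B · C(k+1)/C(k) with A=k + 3, B=k + 8, C=k**2 + 10*k + 25.
Need (k + 3)·f(k+1) − (k + 7)·f(k) = k**2 + 10*k + 25.
Bound: deg f ≤ 4.
Solving with deg f ≤ 4: f(k) = k*(k + 4)*(k + 5)*(k + 9)/36.
Certificate R = B(k−1)f/C = k*(k + 4)*(k + 7)*(k + 9)/(36*(k + 5)) gives s_k = 2*k*(k + 9)/(9*(k**2 + 9*k + 18)).
Δs = 8*(k + 5)/(k**4 + 20*k**3 + 145*k**2 + 450*k + 504), as required.

s_k = \frac{2 k \left(k + 9\right)}{9 \left(k^{2} + 9 k + 18\right)}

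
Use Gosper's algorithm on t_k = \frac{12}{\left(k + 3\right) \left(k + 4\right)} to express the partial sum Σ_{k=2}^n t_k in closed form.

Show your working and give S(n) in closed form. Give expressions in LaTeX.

S(n) = \frac{12 \left(n - 1\right)}{5 \left(n + 4\right)}

The ratio is (k + 3)/(k + 5).
Factor: A=k + 3; B=k + 5; C=1.
f must satisfy (k + 3)·f(k+1) − (k + 4)·f(k) = 1.
deg f ≤ 1 (via 1,1,0).
Solve for f: f(k) = k/3 (degree 1 ≤ 1).
R(k) = B(k−1)·f(k)/C(k) = k*(k + 4)/3; s_k = R·t_k = 4*k/(k + 3).
Verify: 12/(k**2 + 7*k + 12) matches t_k.
Telescope: S(n) = s_(n+1) − s_(2) = 4*(n + 1)/(n + 4) − (8/5) = 12*(n - 1)/(5*(n + 4)).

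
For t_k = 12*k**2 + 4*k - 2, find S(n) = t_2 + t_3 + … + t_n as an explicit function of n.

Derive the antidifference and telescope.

S(n) = 4*n**3 + 8*n**2 + 2*n - 14

Ratio r(k) = (6*k**2 + 14*k + 7)/(6*k**2 + 2*k - 1).
A = 1, B = 1, C = k**2 + k/3 - 1/6.
Solve (1)·f(k+1) − (1)·f(k) = k**2 + k/3 - 1/6.
deg f ≤ 3 (via 0,0,2).
Solving with deg f ≤ 3: f(k) = k*(2*k**2 - 2*k - 1)/6.
Certificate R = B(k−1)f/C = k*(2*k**2 - 2*k - 1)/(6*k**2 + 2*k - 1) gives s_k = 2*k*(2*k**2 - 2*k - 1).
Δs = 12*k**2 + 4*k - 2, as required.
Σ_(k=2)^n t_k = s_(n+1) − s_(2) = (4*n**3 + 8*n**2 + 2*n - 2) − (12), i.e. 4*n**3 + 8*n**2 + 2*n - 14.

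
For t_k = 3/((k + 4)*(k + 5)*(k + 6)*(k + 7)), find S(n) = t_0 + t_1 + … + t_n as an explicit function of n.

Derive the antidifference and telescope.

S(n) = (n**3 + 18*n**2 + 107*n + 90)/(120*(n**3 + 18*n**2 + 107*n + 210))

The ratio is (k + 4)/(k + 8).
Factor: A=k + 4; B=k + 8; C=1.
Need (k + 4)·f(k+1) − (k + 7)·f(k) = 1.
d = 3 from the (1,1,0) case.
A polynomial solution: f(k) = k*(k**2 + 15*k + 74)/360.
Certificate R = B(k−1)f/C = k*(k + 7)*(k**2 + 15*k + 74)/360 gives s_k = k*(k**2 + 15*k + 74)/(120*(k + 4)*(k + 5)*(k + 6)).
s_(k+1) − s_k = 3/(k**4 + 22*k**3 + 179*k**2 + 638*k + 840) = t_k.
Σ_(k=0)^n t_k = s_(n+1) − s_(0) = ((n**3 + 18*n**2 + 107*n + 90)/(120*(n**3 + 18*n**2 + 107*n + 210))) − (0), i.e. (n**3 + 18*n**2 + 107*n + 90)/(120*(n**3 + 18*n**2 + 107*n + 210)).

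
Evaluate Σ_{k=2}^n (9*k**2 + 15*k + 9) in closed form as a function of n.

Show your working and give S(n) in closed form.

S(n) = 3*n**3 + 12*n**2 + 18*n - 33

r(k) = (3*k**2 + 11*k + 11)/(3*k**2 + 5*k + 3) after simplifying.
Gosper form: A/B · C(k+1)/C(k) with A=1, B=1, C=k**2 + 5*k/3 + 1.
Set up (1)·f(k+1) − (1)·f(k) − (k**2 + 5*k/3 + 1) = 0.
d = 3 from the (0,0,2) case.
Solving with deg f ≤ 3: f(k) = k*(k**2 + k + 1)/3.
Then R = B(k−1)f/C = k*(k**2 + k + 1)/(3*k**2 + 5*k + 3), so s_k = R(k)·t_k = 3*k*(k**2 + k + 1).
Verify: 9*k**2 + 15*k + 9 matches t_k.
Evaluate: s_(n+1) = 3*n**3 + 12*n**2 + 18*n + 9; subtract s_(2) = 42 ⇒ S(n) = 3*n**3 + 12*n**2 + 18*n - 33.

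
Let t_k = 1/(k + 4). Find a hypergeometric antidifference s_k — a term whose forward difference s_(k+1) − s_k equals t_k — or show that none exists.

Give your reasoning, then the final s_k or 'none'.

none — t_k is not Gosper-summable

r(k) = (k + 4)/(k + 5) after simplifying.
Gosper form: A/B · C(k+1)/C(k) with A=k + 4, B=k + 5, C=1.
Key eq: (k + 4)·f(k+1) = (k + 4)·f(k) + (1).
Bound: deg f ≤ 0.
Put f(k) = c0: A·f(k+1) − B(k−1)·f(k) − C = -1; need -1 = 0 — inconsistent ⇒ no f, not summable.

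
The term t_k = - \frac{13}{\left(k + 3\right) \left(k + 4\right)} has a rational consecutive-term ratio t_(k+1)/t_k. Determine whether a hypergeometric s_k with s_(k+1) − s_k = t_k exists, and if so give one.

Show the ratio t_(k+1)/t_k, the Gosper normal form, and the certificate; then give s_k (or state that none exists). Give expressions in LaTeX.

s_k = - \frac{13 k}{3 k + 9}

Step 1: r(k) = (k + 3)/(k + 5).
Normal form (A,B,C) = (k + 3, k + 5, 1).
Set up (k + 3)·f(k+1) − (k + 4)·f(k) − (1) = 0.
From deg A=1, deg B=1, deg C=0: d=1.
Match coefficients ⇒ f(k) = k/3.
R(k) = B(k−1)·f(k)/C(k) = k*(k + 4)/3; s_k = R·t_k = -13*k/(3*k + 9).
Verify: -13/(k**2 + 7*k + 12) matches t_k.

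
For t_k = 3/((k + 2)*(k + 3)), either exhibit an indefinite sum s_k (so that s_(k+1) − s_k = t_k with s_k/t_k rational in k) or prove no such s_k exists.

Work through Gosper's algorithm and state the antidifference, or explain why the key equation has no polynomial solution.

r(k) = (k + 2)/(k + 4) after simplifying.
Gosper form: A/B · C(k+1)/C(k) with A=k + 2, B=k + 4, C=1.
Set up (k + 2)·f(k+1) − (k + 3)·f(k) − (1) = 0.
From deg A=1, deg B=1, deg C=0: d=1.
Solving with deg f ≤ 1: f(k) = k/2.
Then R = B(k−1)f/C = k*(k + 3)/2, so s_k = R(k)·t_k = 3*k/(2*(k + 2)).
Δs = 3/(k**2 + 5*k + 6), as required.

s_k = 3*k/(2*(k + 2))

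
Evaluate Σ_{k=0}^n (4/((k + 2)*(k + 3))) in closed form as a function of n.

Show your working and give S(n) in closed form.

S(n) = 2*(n + 1)/(n + 3)

Compute t_(k+1)/t_k: get (k + 2)/(k + 4).
Factor: A=k + 2; B=k + 4; C=1.
Key eq: (k + 2)·f(k+1) = (k + 3)·f(k) + (1).
Bound: deg f ≤ 1.
A polynomial solution: f(k) = k/2.
Get s_k = R·t_k = 2*k/(k + 2) with R(k) = B(k−1)f(k)/C(k) = k*(k + 3)/2.
Δs = 4/(k**2 + 5*k + 6), as required.
Σ_(k=0)^n t_k = s_(n+1) − s_(0) = (2*(n + 1)/(n + 3)) − (0), i.e. 2*(n + 1)/(n + 3).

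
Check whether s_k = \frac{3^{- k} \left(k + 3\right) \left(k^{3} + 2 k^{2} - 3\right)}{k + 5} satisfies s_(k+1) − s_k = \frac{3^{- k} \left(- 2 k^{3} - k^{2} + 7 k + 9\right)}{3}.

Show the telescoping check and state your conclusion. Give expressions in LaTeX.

s_(k+1) = k*(k**3 + 9*k**2 + 27*k + 28)/(3*3**k*(k + 6))
s_(k+1) − s_k = (-2*k**5 - 19*k**4 - 36*k**3 + 64*k**2 + 221*k + 162)/(3*3**k*(k**2 + 11*k + 30))
(s_(k+1) − s_k) − t_k = 4*(k**4 + 7*k**3 + 2*k**2 - 22*k - 27)/(3*3**k*(k**2 + 11*k + 30))

Invalid: residual \frac{4 \cdot 3^{- k} \left(k^{4} + 7 k^{3} + 2 k^{2} - 22 k - 27\right)}{3 \left(k^{2} + 11 k + 30\right)} ≠ 0.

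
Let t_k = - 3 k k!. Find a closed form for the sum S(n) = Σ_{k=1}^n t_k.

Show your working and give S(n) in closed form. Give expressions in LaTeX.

Compute t_(k+1)/t_k: get (k + 1)**2/k.
Normal form (A,B,C) = (k + 1, 1, k).
Key eq: (k + 1)·f(k+1) = (1)·f(k) + (k).
Degrees (1,0,1) ⇒ d ≤ 0.
Coefficient equations give f(k) = 1.
Get s_k = R·t_k = -3*factorial(k) with R(k) = B(k−1)f(k)/C(k) = 1/k.
Δs = -3*k*factorial(k), as required.
s_(n+1) = -3*factorial(n + 1) and s_(1) = -3, so S(n) = 3 - 3*factorial(n + 1).

S(n) = 3 - 3 \left(n + 1\right)!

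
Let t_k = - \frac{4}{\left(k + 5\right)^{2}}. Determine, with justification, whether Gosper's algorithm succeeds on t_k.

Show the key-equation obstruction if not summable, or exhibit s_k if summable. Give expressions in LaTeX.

No — key equation has no polynomial f.

Ratio r(k) = (k + 5)**2/(k + 6)**2.
Factor: A=k**2 + 10*k + 25; B=k**2 + 12*k + 36; C=1.
Solve (k**2 + 10*k + 25)·f(k+1) − (k**2 + 10*k + 25)·f(k) = 1.
deg f ≤ 0 (via 2,2,0).
f = c0 ⇒ A·f(k+1) − B(k−1)·f(k) − C = -1. The system {-1 = 0} is inconsistent; no antidifference.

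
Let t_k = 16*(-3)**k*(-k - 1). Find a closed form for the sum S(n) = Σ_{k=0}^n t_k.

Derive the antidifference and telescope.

The ratio is 3*(-k - 2)/(k + 1).
Take A(k)=-3, B(k)=1, C(k)=k + 1.
f must satisfy (-3)·f(k+1) − (1)·f(k) = k + 1.
Degrees (0,0,1) ⇒ d ≤ 1.
Solving with deg f ≤ 1: f(k) = -(4*k + 1)/16.
R(k) = B(k−1)·f(k)/C(k) = -(4*k + 1)/(16*(k + 1)); s_k = R·t_k = (-3)**k*(4*k + 1).
Check: Δs_k = 16*(-3)**k*(-k - 1). ✓
Telescope: S(n) = s_(n+1) − s_(0) = (-3)**(n + 1)*(4*n + 5) − (1) = -12*(-3)**n*n - 15*(-3)**n - 1.

S(n) = -12*(-3)**n*n - 15*(-3)**n - 1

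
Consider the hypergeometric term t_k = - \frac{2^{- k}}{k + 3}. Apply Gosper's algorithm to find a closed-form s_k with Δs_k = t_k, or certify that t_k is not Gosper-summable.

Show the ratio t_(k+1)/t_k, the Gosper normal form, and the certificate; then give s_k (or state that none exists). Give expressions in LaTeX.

r(k) = (k + 3)/(2*(k + 4)) after simplifying.
Take A(k)=k/2 + 3/2, B(k)=k + 4, C(k)=1.
Key eq: (k/2 + 3/2)·f(k+1) = (k + 3)·f(k) + (1).
deg f ≤ -1 (via 1,1,0).
d = -1 < 0 ⇒ no nonzero polynomial f; not summable.

none (Gosper's algorithm certifies no s_k)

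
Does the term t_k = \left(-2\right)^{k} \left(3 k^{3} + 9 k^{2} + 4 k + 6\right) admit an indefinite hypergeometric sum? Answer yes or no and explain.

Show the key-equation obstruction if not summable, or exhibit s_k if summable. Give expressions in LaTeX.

r(k) = 2*(-3*k**3 - 18*k**2 - 31*k - 22)/(3*k**3 + 9*k**2 + 4*k + 6) after simplifying.
Factor: A=-2; B=1; C=k**3 + 3*k**2 + 4*k/3 + 2.
f must satisfy (-2)·f(k+1) − (1)·f(k) = k**3 + 3*k**2 + 4*k/3 + 2.
Bound: deg f ≤ 3.
Match coefficients ⇒ f(k) = -(k**3 + k**2 - 2*k + 2)/3.
R(k) = B(k−1)·f(k)/C(k) = -(k**3 + k**2 - 2*k + 2)/(3*k**3 + 9*k**2 + 4*k + 6); s_k = R·t_k = (-2)**k*(-k**3 - k**2 + 2*k - 2).
Verify: (-2)**k*(3*k**3 + 9*k**2 + 4*k + 6) matches t_k.

Yes. s_k = \left(-2\right)^{k} \left(- k^{3} - k^{2} + 2 k - 2\right).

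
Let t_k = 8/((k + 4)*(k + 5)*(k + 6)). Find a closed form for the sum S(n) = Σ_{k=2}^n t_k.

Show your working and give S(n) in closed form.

r(k) = (k + 4)/(k + 7) after simplifying.
So A=k + 4 and B=k + 7, with C=1.
Set up (k + 4)·f(k+1) − (k + 6)·f(k) − (1) = 0.
From deg A=1, deg B=1, deg C=0: d=2.
A polynomial solution: f(k) = k*(k + 9)/40.
R(k) = B(k−1)·f(k)/C(k) = k*(k + 6)*(k + 9)/40; s_k = R·t_k = k*(k + 9)/(5*(k + 4)*(k + 5)).
Δs = 8/(k**3 + 15*k**2 + 74*k + 120), as required.
Telescope: S(n) = s_(n+1) − s_(2) = (n**2 + 11*n + 10)/(5*(n**2 + 11*n + 30)) − (11/105) = 2*(n**2 + 11*n - 12)/(21*(n**2 + 11*n + 30)).

S(n) = 2*(n**2 + 11*n - 12)/(21*(n**2 + 11*n + 30))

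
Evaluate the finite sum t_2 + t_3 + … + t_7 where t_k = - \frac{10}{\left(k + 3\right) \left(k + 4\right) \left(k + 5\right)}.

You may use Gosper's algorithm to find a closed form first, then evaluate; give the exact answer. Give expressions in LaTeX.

Σ = -17/132

Step 1: r(k) = (k + 3)/(k + 6).
Factor: A=k + 3; B=k + 6; C=1.
f must satisfy (k + 3)·f(k+1) − (k + 5)·f(k) = 1.
d = 2 from the (1,1,0) case.
Match coefficients ⇒ f(k) = k*(k + 7)/24.
R(k) = B(k−1)·f(k)/C(k) = k*(k + 5)*(k + 7)/24; s_k = R·t_k = 5*k*(-k - 7)/(12*(k + 3)*(k + 4)).
Δs = -10/(k**3 + 12*k**2 + 47*k + 60), as required.
Sum = s_(8) − s_(2); s_(8) = -25/66, s_(2) = -1/4 ⇒ -17/132.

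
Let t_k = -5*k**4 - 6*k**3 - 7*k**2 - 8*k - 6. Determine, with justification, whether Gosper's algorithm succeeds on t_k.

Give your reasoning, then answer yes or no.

Compute t_(k+1)/t_k: get (5*k**4 + 26*k**3 + 55*k**2 + 60*k + 32)/(5*k**4 + 6*k**3 + 7*k**2 + 8*k + 6).
Take A(k)=1, B(k)=1, C(k)=k**4 + 6*k**3/5 + 7*k**2/5 + 8*k/5 + 6/5.
f must satisfy (1)·f(k+1) − (1)·f(k) = k**4 + 6*k**3/5 + 7*k**2/5 + 8*k/5 + 6/5.
Degrees (0,0,4) ⇒ d ≤ 5.
A polynomial solution: f(k) = k*(k**4 - k**3 + k**2 + 2*k + 3)/5.
Get s_k = R·t_k = k*(-k**4 + k**3 - k**2 - 2*k - 3) with R(k) = B(k−1)f(k)/C(k) = k*(k**4 - k**3 + k**2 + 2*k + 3)/(5*k**4 + 6*k**3 + 7*k**2 + 8*k + 6).
Verify: -5*k**4 - 6*k**3 - 7*k**2 - 8*k - 6 matches t_k.

Yes. s_k = k*(-k**4 + k**3 - k**2 - 2*k - 3).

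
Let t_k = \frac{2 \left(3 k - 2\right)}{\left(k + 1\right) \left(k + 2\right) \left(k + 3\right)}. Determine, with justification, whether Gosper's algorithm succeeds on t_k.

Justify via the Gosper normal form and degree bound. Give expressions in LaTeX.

Yes. s_k = \frac{k \left(k - 9\right)}{2 \left(k + 1\right) \left(k + 2\right)}.

Step 1: r(k) = (k + 1)*(3*k + 1)/((k + 4)*(3*k - 2)).
Gosper form: A/B · C(k+1)/C(k) with A=k + 1, B=k + 4, C=k - 2/3.
Key eq: (k + 1)·f(k+1) = (k + 3)·f(k) + (k - 2/3).
From deg A=1, deg B=1, deg C=1: d=2.
Solving with deg f ≤ 2: f(k) = k*(k - 9)/12.
Then R = B(k−1)f/C = k*(k - 9)*(k + 3)/(4*(3*k - 2)), so s_k = R(k)·t_k = k*(k - 9)/(2*(k + 1)*(k + 2)).
s_(k+1) − s_k = 2*(3*k - 2)/(k**3 + 6*k**2 + 11*k + 6) = t_k.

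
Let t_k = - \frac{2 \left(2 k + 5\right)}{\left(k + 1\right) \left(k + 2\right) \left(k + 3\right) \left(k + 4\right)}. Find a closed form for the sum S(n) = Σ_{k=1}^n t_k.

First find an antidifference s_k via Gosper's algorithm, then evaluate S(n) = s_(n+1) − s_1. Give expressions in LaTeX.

r(k) = (k + 1)*(2*k + 7)/((k + 5)*(2*k + 5)) after simplifying.
Factor: A=k + 1; B=k + 5; C=k + 5/2.
Solve (k + 1)·f(k+1) − (k + 4)·f(k) = k + 5/2.
d = 3 from the (1,1,1) case.
Match coefficients ⇒ f(k) = k*(k + 2)*(k + 4)/6.
Certificate R = B(k−1)f/C = k*(k + 2)*(k + 4)**2/(3*(2*k + 5)) gives s_k = 2*k*(-k - 4)/(3*(k**2 + 4*k + 3)).
Check: Δs_k = 2*(-2*k - 5)/(k**4 + 10*k**3 + 35*k**2 + 50*k + 24). ✓
Σ_(k=1)^n t_k = s_(n+1) − s_(1) = (2*(-n**2 - 6*n - 5)/(3*(n**2 + 6*n + 8))) − (-5/12), i.e. n*(-n - 6)/(4*(n**2 + 6*n + 8)).

S(n) = \frac{n \left(- n - 6\right)}{4 \left(n^{2} + 6 n + 8\right)}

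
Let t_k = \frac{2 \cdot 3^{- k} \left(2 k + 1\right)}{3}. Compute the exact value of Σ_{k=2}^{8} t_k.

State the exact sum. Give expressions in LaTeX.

Σ = 13102/19683

The ratio is (2*k + 3)/(3*(2*k + 1)).
So A=1/3 and B=1, with C=k + 1/2.
Solve (1/3)·f(k+1) − (1)·f(k) = k + 1/2.
d = 1 from the (0,0,1) case.
Solve for f: f(k) = -3*(k + 1)/2 (degree 1 ≤ 1).
Certificate R = B(k−1)f/C = -3*(k + 1)/(2*k + 1) gives s_k = 2*(-k - 1)/3**k.
s_(k+1) − s_k = 2*(2*k + 1)/(3*3**k) = t_k.
Evaluate s at k=9 and k=2: -20/19683 and -2/3; difference 13102/19683.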